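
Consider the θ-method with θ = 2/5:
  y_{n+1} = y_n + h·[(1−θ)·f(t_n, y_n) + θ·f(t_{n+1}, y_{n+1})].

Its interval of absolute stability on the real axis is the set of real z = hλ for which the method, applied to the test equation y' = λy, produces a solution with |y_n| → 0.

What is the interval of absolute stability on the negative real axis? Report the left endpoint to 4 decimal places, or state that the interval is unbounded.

Test eqn y'=λy, z=hλ:
  y_{n+1} = y_n + z·[3/5·y_n + 2/5·y_{n+1}] ⇒ (1 − 2/5z)y_{n+1} = (1 + 3/5z)y_n
  ⇒ R(z) = (1 + 3/5z)/(1 − 2/5z).

Need |R(x)|<1, x<0.
x=-1.55: |R|=0.0432
R=−1: 1+3/5x = −1+2/5x ⇒ -1/5x=2 ⇒ x=2/(-1/5)=-10.0000
Confirm numerically:
  x=-9.588: |R|=0.98296 <1
  x=-8.948: |R|=0.95405 <1
  x=-5.409: |R|=0.70976 <1
  x=-4.770: |R|=0.64030 <1
  x=-10.193: |R|=1.00760 >1
  x=-10.059: |R|=1.00235 >1
Interval (-10.0000, 0).

z∈(-10.0000,0).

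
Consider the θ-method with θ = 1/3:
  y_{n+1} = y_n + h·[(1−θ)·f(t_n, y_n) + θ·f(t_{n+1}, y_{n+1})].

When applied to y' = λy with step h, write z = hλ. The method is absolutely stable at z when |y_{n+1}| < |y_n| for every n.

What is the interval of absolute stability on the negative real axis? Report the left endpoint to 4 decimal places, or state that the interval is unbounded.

(-6.0000, 0).

Test eqn y'=λy, z=hλ:
  y_{n+1} = y_n + z·[2/3·y_n + 1/3·y_{n+1}] ⇒ (1 − 1/3z)y_{n+1} = (1 + 2/3z)y_n
  Hence R(z) = (1 + 2/3z)/(1 − 1/3z).

Need |R(x)|<1, x<0.
x=-1.01: |R|=0.2444
R=−1: 1+2/3x = −1+1/3x ⇒ -1/3x=2 ⇒ x=2/(-1/3)=-6.0000
Confirm numerically:
  x=-5.683: |R|=0.96349 <1
  x=-4.235: |R|=0.75605 <1
  x=-2.957: |R|=0.48917 <1
  x=-2.622: |R|=0.39915 <1
  x=-6.377: |R|=1.04020 >1
  x=-6.328: |R|=1.03516 >1
  x=-6.213: |R|=1.02312 >1
Stable set (-6.0000, 0).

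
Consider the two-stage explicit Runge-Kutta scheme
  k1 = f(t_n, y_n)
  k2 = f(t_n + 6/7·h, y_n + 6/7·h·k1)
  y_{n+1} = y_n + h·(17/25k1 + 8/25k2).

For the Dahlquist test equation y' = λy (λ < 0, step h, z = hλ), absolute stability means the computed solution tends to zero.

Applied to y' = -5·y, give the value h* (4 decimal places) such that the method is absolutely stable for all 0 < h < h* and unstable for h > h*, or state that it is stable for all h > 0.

(-3.6458,0); λ=-5 ⇒ h* = (175/48)/5 = 0.7292.

Test eqn y'=λy, z=hλ:
  k1=λy_n ⇒ h·k1=z·y_n;  k2=λ(1+6/7z)y_n ⇒ h·k2=z(1+6/7z)y_n
  y_{n+1}/y_n = 1 + 17/25z + 8/25z(1+6/7z) = 1 + z + 48/175z²
  Hence R(z) = 1 + z + 48/175z².

Find x<0 with |R(x)|<1.
x=-1.67: |R|=0.0950
R=1: x+48/175x²=0 ⇒ x=−175/48=-3.6458; min R=1−1/(4·48/175)=0.0885>−1
Confirm numerically:
  x=-3.355: |R|=0.73237 <1
  x=-2.410: |R|=0.18308 <1
  x=-1.931: |R|=0.09175 <1
  x=-1.493: |R|=0.11840 <1
  x=-4.239: |R|=1.68967 >1
  x=-3.864: |R|=1.23122 >1
Stable set (-3.6458, 0).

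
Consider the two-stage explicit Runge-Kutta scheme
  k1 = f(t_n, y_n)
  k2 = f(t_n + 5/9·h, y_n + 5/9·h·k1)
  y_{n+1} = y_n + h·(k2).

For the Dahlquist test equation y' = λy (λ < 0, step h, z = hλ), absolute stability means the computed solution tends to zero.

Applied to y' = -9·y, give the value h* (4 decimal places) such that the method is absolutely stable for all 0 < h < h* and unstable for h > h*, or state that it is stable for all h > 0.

(-1.8000,0); λ=-9 ⇒ h* = (9/5)/9 = 0.2000.

On y'=λy, z=hλ:
  k1=λy_n ⇒ h·k1=z·y_n;  k2=λ(1+5/9z)y_n ⇒ h·k2=z(1+5/9z)y_n
  y_{n+1}/y_n = 1 + z(1+5/9z) = 1 + z + 5/9z²
  ⇒ R(z) = 1 + z + 5/9z².

Solve |R(x)|<1 on ℝ⁻.
x=-1.18: |R|=0.5936
R=1: x+5/9x²=0 ⇒ x=−9/5=-1.8000; min R=1−1/(4·5/9)=0.5500>−1
Confirm numerically:
  x=-1.554: |R|=0.78762 <1
  x=-1.257: |R|=0.62081 <1
  x=-0.925: |R|=0.55035 <1
  x=-0.894: |R|=0.55002 <1
  x=-2.350: |R|=1.71806 >1
  x=-2.257: |R|=1.57303 >1
So |R|<1 on (-1.8000, 0).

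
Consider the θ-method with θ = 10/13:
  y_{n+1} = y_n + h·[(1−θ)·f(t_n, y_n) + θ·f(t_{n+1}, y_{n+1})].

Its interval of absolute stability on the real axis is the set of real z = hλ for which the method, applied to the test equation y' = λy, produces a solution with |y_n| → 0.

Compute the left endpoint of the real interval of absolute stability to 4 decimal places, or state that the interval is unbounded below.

unbounded; (−∞, 0).

On y'=λy, z=hλ:
  y_{n+1} = y_n + z·[3/13·y_n + 10/13·y_{n+1}] ⇒ (1 − 10/13z)y_{n+1} = (1 + 3/13z)y_n
  so R(z) = (1 + 3/13z)/(1 − 10/13z).

Need |R(x)|<1, x<0.
x=-0.41: |R|=0.6883
x=-2: |R|=0.2121
x=-10: |R|=0.1504
x=-100: |R|=0.2833
θ=10/13≥1/2 ⇒ |1+3/13x|<|1−10/13x| ∀x<0 ⇒ stable on all of ℝ⁻.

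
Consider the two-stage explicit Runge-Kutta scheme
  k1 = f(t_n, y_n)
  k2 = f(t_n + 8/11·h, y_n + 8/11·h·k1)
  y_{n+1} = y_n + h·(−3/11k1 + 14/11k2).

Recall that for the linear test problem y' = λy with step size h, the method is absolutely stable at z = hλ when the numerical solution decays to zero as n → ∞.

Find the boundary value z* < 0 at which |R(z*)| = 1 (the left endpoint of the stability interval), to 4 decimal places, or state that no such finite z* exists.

z* = -1.0804.

Set f=λy, z=hλ:
  k1=λy_n ⇒ h·k1=z·y_n;  k2=λ(1+8/11z)y_n ⇒ h·k2=z(1+8/11z)y_n
  y_{n+1}/y_n = 1 − 3/11z + 14/11z(1+8/11z) = 1 + z + 112/121z²
  R(z) = 1 + z + 112/121z².

Boundary: |R(x)|=1, x<0.
x=-0.97: |R|=0.9009
R=1: x+112/121x²=0 ⇒ x=−121/112=-1.0804; min R=1−1/(4·112/121)=0.7299>−1
Confirm numerically:
  x=-1.019: |R|=0.94213 <1
  x=-0.758: |R|=0.77383 <1
  x=-0.547: |R|=0.72995 <1
  x=-0.456: |R|=0.73647 <1
  x=-1.622: |R|=1.81320 >1
  x=-1.510: |R|=1.60051 >1
  x=-1.221: |R|=1.15895 >1
Interval (-1.0804, 0).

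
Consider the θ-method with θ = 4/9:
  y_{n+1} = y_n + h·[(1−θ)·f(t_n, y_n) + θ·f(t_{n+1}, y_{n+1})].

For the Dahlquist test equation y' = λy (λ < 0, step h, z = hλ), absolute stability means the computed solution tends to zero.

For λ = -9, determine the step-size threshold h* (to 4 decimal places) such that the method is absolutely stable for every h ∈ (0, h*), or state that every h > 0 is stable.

(-18.0000,0); λ=-9 ⇒ h* = (18)/9 = 2.0000.

Test eqn y'=λy, z=hλ:
  y_{n+1} = y_n + z·[5/9·y_n + 4/9·y_{n+1}] ⇒ (1 − 4/9z)y_{n+1} = (1 + 5/9z)y_n
  so R(z) = (1 + 5/9z)/(1 − 4/9z).

Find x<0 with |R(x)|<1.
x=-1.63: |R|=0.0548
R=−1: 1+5/9x = −1+4/9x ⇒ -1/9x=2 ⇒ x=2/(-1/9)=-18.0000
Confirm numerically:
  x=-16.786: |R|=0.98406 <1
  x=-12.643: |R|=0.91008 <1
  x=-11.395: |R|=0.87898 <1
  x=-9.408: |R|=0.81575 <1
  x=-18.399: |R|=1.00483 >1
  x=-18.213: |R|=1.00260 >1
  x=-18.178: |R|=1.00218 >1
Interval (-18.0000, 0).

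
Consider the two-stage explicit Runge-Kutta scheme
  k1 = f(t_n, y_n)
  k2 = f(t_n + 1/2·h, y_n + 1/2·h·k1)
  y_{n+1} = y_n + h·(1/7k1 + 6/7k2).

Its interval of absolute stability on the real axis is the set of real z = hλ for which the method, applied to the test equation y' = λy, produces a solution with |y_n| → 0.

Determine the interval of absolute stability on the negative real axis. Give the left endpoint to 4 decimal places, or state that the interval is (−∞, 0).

Test eqn y'=λy, z=hλ:
  k1=λy_n ⇒ h·k1=z·y_n;  k2=λ(1+1/2z)y_n ⇒ h·k2=z(1+1/2z)y_n
  y_{n+1}/y_n = 1 + 1/7z + 6/7z(1+1/2z) = 1 + z + 3/7z²
  so R(z) = 1 + z + 3/7z².

Find x<0 with |R(x)|<1.
x=-0.69: |R|=0.5140
R=1: x+3/7x²=0 ⇒ x=−7/3=-2.3333; min R=1−1/(4·3/7)=0.4167>−1
Confirm numerically:
  x=-2.210: |R|=0.88319 <1
  x=-1.991: |R|=0.70789 <1
  x=-1.073: |R|=0.42043 <1
  x=-0.979: |R|=0.43176 <1
  x=-2.784: |R|=1.53771 >1
  x=-2.549: |R|=1.23560 >1
Interval (-2.3333, 0).

z∈(-2.3333,0).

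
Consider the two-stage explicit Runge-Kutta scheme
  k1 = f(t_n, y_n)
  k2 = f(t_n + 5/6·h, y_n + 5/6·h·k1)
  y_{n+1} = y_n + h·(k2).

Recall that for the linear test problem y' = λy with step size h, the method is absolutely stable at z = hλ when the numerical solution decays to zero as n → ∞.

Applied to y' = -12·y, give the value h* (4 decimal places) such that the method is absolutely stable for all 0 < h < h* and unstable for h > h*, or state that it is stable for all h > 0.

(-1.2000,0); λ=-12 ⇒ h* = (6/5)/12 = 0.1000.

Set f=λy, z=hλ:
  k1=λy_n ⇒ h·k1=z·y_n;  k2=λ(1+5/6z)y_n ⇒ h·k2=z(1+5/6z)y_n
  y_{n+1}/y_n = 1 + z(1+5/6z) = 1 + z + 5/6z²
  ⇒ R(z) = 1 + z + 5/6z².

Solve |R(x)|<1 on ℝ⁻.
x=-1.7: |R|=1.7083
R=1: x+5/6x²=0 ⇒ x=−6/5=-1.2000; min R=1−1/(4·5/6)=0.7000>−1
Confirm numerically:
  x=-1.166: |R|=0.96696 <1
  x=-1.135: |R|=0.93852 <1
  x=-0.686: |R|=0.70616 <1
  x=-0.534: |R|=0.70363 <1
  x=-1.710: |R|=1.72675 >1
  x=-1.668: |R|=1.65052 >1
  x=-1.327: |R|=1.14044 >1
So |R|<1 on (-1.2000, 0).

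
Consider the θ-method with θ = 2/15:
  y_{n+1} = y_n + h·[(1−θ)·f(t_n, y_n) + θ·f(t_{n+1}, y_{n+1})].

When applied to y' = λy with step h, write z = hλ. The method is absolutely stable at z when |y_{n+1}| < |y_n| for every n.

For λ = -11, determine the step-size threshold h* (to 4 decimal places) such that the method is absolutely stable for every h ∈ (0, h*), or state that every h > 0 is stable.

On y'=λy, z=hλ:
  y_{n+1} = y_n + z·[13/15·y_n + 2/15·y_{n+1}] ⇒ (1 − 2/15z)y_{n+1} = (1 + 13/15z)y_n
  R(z) = (1 + 13/15z)/(1 − 2/15z).

Solve |R(x)|<1 on ℝ⁻.
x=-0.78: |R|=0.2935
R=−1: 1+13/15x = −1+2/15x ⇒ -11/15x=2 ⇒ x=2/(-11/15)=-2.7273
Confirm numerically:
  x=-2.182: |R|=0.69025 <1
  x=-1.756: |R|=0.42286 <1
  x=-1.259: |R|=0.07803 <1
  x=-1.114: |R|=0.03007 <1
  x=-3.262: |R|=1.27328 >1
  x=-2.755: |R|=1.01487 >1
Interval (-2.7273, 0).

(-2.7273,0); λ=-11 ⇒ h* = (30/11)/11 = 0.2479.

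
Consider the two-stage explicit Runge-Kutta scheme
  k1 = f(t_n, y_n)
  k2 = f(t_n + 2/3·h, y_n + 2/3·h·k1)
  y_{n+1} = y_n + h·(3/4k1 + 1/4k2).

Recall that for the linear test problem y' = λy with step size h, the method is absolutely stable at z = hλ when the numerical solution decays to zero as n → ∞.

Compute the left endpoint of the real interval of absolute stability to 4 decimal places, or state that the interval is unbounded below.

z* = -6.0000.

On y'=λy, z=hλ:
  k1=λy_n ⇒ h·k1=z·y_n;  k2=λ(1+2/3z)y_n ⇒ h·k2=z(1+2/3z)y_n
  y_{n+1}/y_n = 1 + 3/4z + 1/4z(1+2/3z) = 1 + z + 1/6z²
  Hence R(z) = 1 + z + 1/6z².

Solve |R(x)|<1 on ℝ⁻.
x=-1.39: |R|=0.0680
R=1: x+1/6x²=0 ⇒ x=−6=-6.0000; min R=1−1/(4·1/6)=-0.5000>−1
Confirm numerically:
  x=-5.948: |R|=0.94845 <1
  x=-3.625: |R|=0.43490 <1
  x=-3.597: |R|=0.44060 <1
  x=-6.562: |R|=1.61464 >1
  x=-6.096: |R|=1.09754 >1
So |R|<1 on (-6.0000, 0).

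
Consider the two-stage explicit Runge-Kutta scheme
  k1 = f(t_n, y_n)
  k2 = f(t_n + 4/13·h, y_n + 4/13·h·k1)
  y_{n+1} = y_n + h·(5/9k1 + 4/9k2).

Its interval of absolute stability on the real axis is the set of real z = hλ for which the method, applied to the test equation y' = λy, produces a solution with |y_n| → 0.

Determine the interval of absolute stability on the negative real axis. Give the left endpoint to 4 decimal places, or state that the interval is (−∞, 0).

(-7.3125, 0).

Set f=λy, z=hλ:
  k1=λy_n ⇒ h·k1=z·y_n;  k2=λ(1+4/13z)y_n ⇒ h·k2=z(1+4/13z)y_n
  y_{n+1}/y_n = 1 + 5/9z + 4/9z(1+4/13z) = 1 + z + 16/117z²
  R(z) = 1 + z + 16/117z².

Solve |R(x)|<1 on ℝ⁻.
x=-1.68: |R|=0.2940
R=1: x+16/117x²=0 ⇒ x=−117/16=-7.3125; min R=1−1/(4·16/117)=-0.8281>−1
Confirm numerically:
  x=-6.900: |R|=0.61077 <1
  x=-6.295: |R|=0.12408 <1
  x=-3.602: |R|=0.82772 <1
  x=-3.435: |R|=0.82143 <1
  x=-7.737: |R|=1.44914 >1
  x=-7.705: |R|=1.41357 >1
  x=-7.339: |R|=1.02660 >1
Stable set (-7.3125, 0).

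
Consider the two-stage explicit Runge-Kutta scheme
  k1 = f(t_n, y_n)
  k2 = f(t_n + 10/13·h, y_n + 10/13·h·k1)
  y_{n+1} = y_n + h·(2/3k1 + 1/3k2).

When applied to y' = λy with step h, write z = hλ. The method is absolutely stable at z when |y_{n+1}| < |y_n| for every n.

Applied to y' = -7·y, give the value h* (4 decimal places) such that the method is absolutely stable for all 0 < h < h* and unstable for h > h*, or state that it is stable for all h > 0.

(-3.9000,0); λ=-7 ⇒ h* = (39/10)/7 = 0.5571.

With y'=λy (z=hλ):
  k1=λy_n ⇒ h·k1=z·y_n;  k2=λ(1+10/13z)y_n ⇒ h·k2=z(1+10/13z)y_n
  y_{n+1}/y_n = 1 + 2/3z + 1/3z(1+10/13z) = 1 + z + 10/39z²
  so R(z) = 1 + z + 10/39z².

Solve |R(x)|<1 on ℝ⁻.
x=-0.55: |R|=0.5276
R=1: x+10/39x²=0 ⇒ x=−39/10=-3.9000; min R=1−1/(4·10/39)=0.0250>−1
Confirm numerically:
  x=-3.079: |R|=0.35183 <1
  x=-2.992: |R|=0.30340 <1
  x=-2.800: |R|=0.21026 <1
  x=-4.425: |R|=1.59567 >1
  x=-4.193: |R|=1.31501 >1
Interval (-3.9000, 0).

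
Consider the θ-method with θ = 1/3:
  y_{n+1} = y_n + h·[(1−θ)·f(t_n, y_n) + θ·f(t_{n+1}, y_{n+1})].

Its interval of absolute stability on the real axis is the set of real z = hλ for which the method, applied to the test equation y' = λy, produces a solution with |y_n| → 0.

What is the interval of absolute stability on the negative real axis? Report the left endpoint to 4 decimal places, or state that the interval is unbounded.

On y'=λy, z=hλ:
  y_{n+1} = y_n + z·[2/3·y_n + 1/3·y_{n+1}] ⇒ (1 − 1/3z)y_{n+1} = (1 + 2/3z)y_n
  R(z) = (1 + 2/3z)/(1 − 1/3z).

Need |R(x)|<1, x<0.
x=-0.54: |R|=0.5424
R=−1: 1+2/3x = −1+1/3x ⇒ -1/3x=2 ⇒ x=2/(-1/3)=-6.0000
Confirm numerically:
  x=-5.136: |R|=0.89381 <1
  x=-4.376: |R|=0.77983 <1
  x=-3.480: |R|=0.61111 <1
  x=-6.148: |R|=1.01618 >1
  x=-6.064: |R|=1.00706 >1
Interval (-6.0000, 0).

z∈(-6.0000,0).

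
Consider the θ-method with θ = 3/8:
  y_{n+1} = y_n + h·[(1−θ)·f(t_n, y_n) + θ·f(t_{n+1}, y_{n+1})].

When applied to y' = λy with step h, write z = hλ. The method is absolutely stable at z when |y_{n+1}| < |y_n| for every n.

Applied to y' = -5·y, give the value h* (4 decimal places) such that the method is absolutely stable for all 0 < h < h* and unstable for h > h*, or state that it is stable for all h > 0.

(-8.0000,0); λ=-5 ⇒ h* = (8)/5 = 1.6000.

With y'=λy (z=hλ):
  y_{n+1} = y_n + z·[5/8·y_n + 3/8·y_{n+1}] ⇒ (1 − 3/8z)y_{n+1} = (1 + 5/8z)y_n
  ⇒ R(z) = (1 + 5/8z)/(1 − 3/8z).

Solve |R(x)|<1 on ℝ⁻.
x=-1.16: |R|=0.1916
R=−1: 1+5/8x = −1+3/8x ⇒ -1/4x=2 ⇒ x=2/(-1/4)=-8.0000
Confirm numerically:
  x=-6.720: |R|=0.90909 <1
  x=-6.187: |R|=0.86348 <1
  x=-4.892: |R|=0.72588 <1
  x=-3.666: |R|=0.54374 <1
  x=-8.295: |R|=1.01794 >1
  x=-8.061: |R|=1.00379 >1
  x=-8.039: |R|=1.00243 >1
Stable set (-8.0000, 0).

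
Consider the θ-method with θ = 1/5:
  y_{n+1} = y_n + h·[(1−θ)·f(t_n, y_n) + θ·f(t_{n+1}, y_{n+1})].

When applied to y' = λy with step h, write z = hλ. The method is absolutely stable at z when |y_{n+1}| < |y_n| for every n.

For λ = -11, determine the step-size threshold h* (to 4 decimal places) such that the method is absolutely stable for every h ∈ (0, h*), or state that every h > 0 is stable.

With y'=λy (z=hλ):
  y_{n+1} = y_n + z·[4/5·y_n + 1/5·y_{n+1}] ⇒ (1 − 1/5z)y_{n+1} = (1 + 4/5z)y_n
  Hence R(z) = (1 + 4/5z)/(1 − 1/5z).

Find x<0 with |R(x)|<1.
x=-1.78: |R|=0.3127
R=−1: 1+4/5x = −1+1/5x ⇒ -3/5x=2 ⇒ x=2/(-3/5)=-3.3333
Confirm numerically:
  x=-3.125: |R|=0.92308 <1
  x=-1.986: |R|=0.42141 <1
  x=-1.800: |R|=0.32353 <1
  x=-1.339: |R|=0.05616 <1
  x=-3.827: |R|=1.16778 >1
  x=-3.508: |R|=1.06159 >1
Interval (-3.3333, 0).

(-3.3333,0); λ=-11 ⇒ h* = (10/3)/11 = 0.3030.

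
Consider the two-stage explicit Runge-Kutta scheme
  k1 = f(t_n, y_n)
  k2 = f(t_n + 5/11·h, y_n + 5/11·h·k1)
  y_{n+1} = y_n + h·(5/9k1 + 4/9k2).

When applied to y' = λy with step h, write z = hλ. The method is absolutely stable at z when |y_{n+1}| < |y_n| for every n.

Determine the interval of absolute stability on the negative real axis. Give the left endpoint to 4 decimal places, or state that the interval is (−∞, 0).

(-4.9500, 0).

Set f=λy, z=hλ:
  k1=λy_n ⇒ h·k1=z·y_n;  k2=λ(1+5/11z)y_n ⇒ h·k2=z(1+5/11z)y_n
  y_{n+1}/y_n = 1 + 5/9z + 4/9z(1+5/11z) = 1 + z + 20/99z²
  Hence R(z) = 1 + z + 20/99z².

Need |R(x)|<1, x<0.
x=-1.13: |R|=0.1280
R=1: x+20/99x²=0 ⇒ x=−99/20=-4.9500; min R=1−1/(4·20/99)=-0.2375>−1
Confirm numerically:
  x=-4.883: |R|=0.93391 <1
  x=-3.757: |R|=0.09453 <1
  x=-3.473: |R|=0.03629 <1
  x=-2.403: |R|=0.23645 <1
  x=-5.531: |R|=1.64919 >1
  x=-5.518: |R|=1.63318 >1
Stable set (-4.9500, 0).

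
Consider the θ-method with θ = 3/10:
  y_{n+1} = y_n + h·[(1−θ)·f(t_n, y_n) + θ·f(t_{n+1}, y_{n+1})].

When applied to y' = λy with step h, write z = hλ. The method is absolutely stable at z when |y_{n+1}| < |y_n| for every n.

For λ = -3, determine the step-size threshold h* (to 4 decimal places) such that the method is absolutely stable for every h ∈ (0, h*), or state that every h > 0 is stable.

(-5.0000,0); λ=-3 ⇒ h* = (5)/3 = 1.6667.

With y'=λy (z=hλ):
  y_{n+1} = y_n + z·[7/10·y_n + 3/10·y_{n+1}] ⇒ (1 − 3/10z)y_{n+1} = (1 + 7/10z)y_n
  Hence R(z) = (1 + 7/10z)/(1 − 3/10z).

Solve |R(x)|<1 on ℝ⁻.
x=-0.62: |R|=0.4772
R=−1: 1+7/10x = −1+3/10x ⇒ -2/5x=2 ⇒ x=2/(-2/5)=-5.0000
Confirm numerically:
  x=-3.975: |R|=0.81300 <1
  x=-3.349: |R|=0.67057 <1
  x=-2.150: |R|=0.30699 <1
  x=-5.197: |R|=1.03079 >1
  x=-5.106: |R|=1.01675 >1
  x=-5.100: |R|=1.01581 >1
Stable set (-5.0000, 0).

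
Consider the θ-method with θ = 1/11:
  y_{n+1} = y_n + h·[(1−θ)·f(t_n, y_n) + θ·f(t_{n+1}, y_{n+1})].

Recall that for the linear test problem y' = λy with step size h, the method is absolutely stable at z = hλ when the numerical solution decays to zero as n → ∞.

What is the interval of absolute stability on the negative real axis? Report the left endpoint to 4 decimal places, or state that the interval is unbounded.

Set f=λy, z=hλ:
  y_{n+1} = y_n + z·[10/11·y_n + 1/11·y_{n+1}] ⇒ (1 − 1/11z)y_{n+1} = (1 + 10/11z)y_n
  ⇒ R(z) = (1 + 10/11z)/(1 − 1/11z).

Need |R(x)|<1, x<0.
x=-1.61: |R|=0.4044
R=−1: 1+10/11x = −1+1/11x ⇒ -9/11x=2 ⇒ x=2/(-9/11)=-2.4444
Confirm numerically:
  x=-1.811: |R|=0.55499 <1
  x=-1.436: |R|=0.27018 <1
  x=-1.201: |R|=0.08278 <1
  x=-2.974: |R|=1.34106 >1
  x=-2.859: |R|=1.26921 >1
  x=-2.678: |R|=1.15368 >1
Interval (-2.4444, 0).

z∈(-2.4444,0).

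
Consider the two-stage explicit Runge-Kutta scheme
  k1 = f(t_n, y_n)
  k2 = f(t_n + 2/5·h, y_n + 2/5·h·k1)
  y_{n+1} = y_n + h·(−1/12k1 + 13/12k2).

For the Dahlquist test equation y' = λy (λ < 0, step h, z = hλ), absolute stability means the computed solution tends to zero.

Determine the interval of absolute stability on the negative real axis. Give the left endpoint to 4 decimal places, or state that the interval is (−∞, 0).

(-2.3077, 0).

With y'=λy (z=hλ):
  k1=λy_n ⇒ h·k1=z·y_n;  k2=λ(1+2/5z)y_n ⇒ h·k2=z(1+2/5z)y_n
  y_{n+1}/y_n = 1 − 1/12z + 13/12z(1+2/5z) = 1 + z + 13/30z²
  Hence R(z) = 1 + z + 13/30z².

Need |R(x)|<1, x<0.
x=-1.11: |R|=0.4239
R=1: x+13/30x²=0 ⇒ x=−30/13=-2.3077; min R=1−1/(4·13/30)=0.4231>−1
Confirm numerically:
  x=-1.491: |R|=0.47234 <1
  x=-1.279: |R|=0.42986 <1
  x=-1.268: |R|=0.42872 <1
  x=-1.109: |R|=0.42395 <1
  x=-2.494: |R|=1.20135 >1
  x=-2.400: |R|=1.09600 >1
So |R|<1 on (-2.3077, 0).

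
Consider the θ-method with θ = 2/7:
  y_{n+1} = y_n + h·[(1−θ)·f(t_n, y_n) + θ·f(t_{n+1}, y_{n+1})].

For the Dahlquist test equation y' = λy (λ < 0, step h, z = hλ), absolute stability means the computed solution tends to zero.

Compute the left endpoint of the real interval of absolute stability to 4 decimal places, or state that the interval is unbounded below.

Test eqn y'=λy, z=hλ:
  y_{n+1} = y_n + z·[5/7·y_n + 2/7·y_{n+1}] ⇒ (1 − 2/7z)y_{n+1} = (1 + 5/7z)y_n
  Hence R(z) = (1 + 5/7z)/(1 − 2/7z).

Need |R(x)|<1, x<0.
x=-0.69: |R|=0.4236
R=−1: 1+5/7x = −1+2/7x ⇒ -3/7x=2 ⇒ x=2/(-3/7)=-4.6667
Confirm numerically:
  x=-3.712: |R|=0.80144 <1
  x=-2.818: |R|=0.56110 <1
  x=-2.605: |R|=0.49345 <1
  x=-2.470: |R|=0.44807 <1
  x=-5.169: |R|=1.08692 >1
  x=-4.802: |R|=1.02445 >1
So |R|<1 on (-4.6667, 0).

z* = -4.6667.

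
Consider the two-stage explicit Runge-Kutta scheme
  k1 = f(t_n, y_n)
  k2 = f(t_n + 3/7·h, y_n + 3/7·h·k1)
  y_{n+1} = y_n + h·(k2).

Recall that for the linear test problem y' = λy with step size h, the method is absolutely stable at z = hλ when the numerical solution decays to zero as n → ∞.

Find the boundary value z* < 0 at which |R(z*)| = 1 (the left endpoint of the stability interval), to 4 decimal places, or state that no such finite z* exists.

With y'=λy (z=hλ):
  k1=λy_n ⇒ h·k1=z·y_n;  k2=λ(1+3/7z)y_n ⇒ h·k2=z(1+3/7z)y_n
  y_{n+1}/y_n = 1 + z(1+3/7z) = 1 + z + 3/7z²
  so R(z) = 1 + z + 3/7z².

Boundary: |R(x)|=1, x<0.
x=-0.31: |R|=0.7312
R=1: x+3/7x²=0 ⇒ x=−7/3=-2.3333; min R=1−1/(4·3/7)=0.4167>−1
Confirm numerically:
  x=-2.277: |R|=0.94503 <1
  x=-2.249: |R|=0.91871 <1
  x=-2.072: |R|=0.76794 <1
  x=-1.677: |R|=0.52828 <1
  x=-2.569: |R|=1.25947 >1
  x=-2.551: |R|=1.23797 >1
  x=-2.434: |R|=1.10501 >1
So |R|<1 on (-2.3333, 0).

left endpoint -2.3333.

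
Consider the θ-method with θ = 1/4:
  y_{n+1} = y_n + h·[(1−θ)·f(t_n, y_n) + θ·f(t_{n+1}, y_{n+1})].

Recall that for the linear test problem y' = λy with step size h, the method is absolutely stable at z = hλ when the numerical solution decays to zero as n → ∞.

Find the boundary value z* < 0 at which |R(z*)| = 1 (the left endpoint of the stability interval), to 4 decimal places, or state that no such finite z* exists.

z* = -4.0000.

Test eqn y'=λy, z=hλ:
  y_{n+1} = y_n + z·[3/4·y_n + 1/4·y_{n+1}] ⇒ (1 − 1/4z)y_{n+1} = (1 + 3/4z)y_n
  R(z) = (1 + 3/4z)/(1 − 1/4z).

Need |R(x)|<1, x<0.
x=-1.15: |R|=0.1068
R=−1: 1+3/4x = −1+1/4x ⇒ -1/2x=2 ⇒ x=2/(-1/2)=-4.0000
Confirm numerically:
  x=-3.725: |R|=0.92880 <1
  x=-3.641: |R|=0.90603 <1
  x=-2.143: |R|=0.39541 <1
  x=-1.831: |R|=0.25605 <1
  x=-4.486: |R|=1.11454 >1
  x=-4.312: |R|=1.07507 >1
  x=-4.096: |R|=1.02372 >1
Interval (-4.0000, 0).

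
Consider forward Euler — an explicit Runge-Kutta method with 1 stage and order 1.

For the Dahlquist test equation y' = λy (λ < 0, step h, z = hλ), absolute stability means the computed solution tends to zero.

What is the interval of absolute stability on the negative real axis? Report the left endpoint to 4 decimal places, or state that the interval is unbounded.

z∈(-2.0000,0).

With y'=λy (z=hλ):
  order 1, 1-stage ⇒ R(z)=1+z
  (e.g. R(-0.49)=0.51000, |R|=0.51000)

Solve |R(x)|<1 on ℝ⁻.
x=-0.49: |R|=0.5100
|R(-2.28)|=1.2800 |R(-2.12)|=1.1200 |R(-2.02)|=1.0200
Bisect:
  x_lo=-2.7632 |R|=1.7632  x_hi=-0.2556 |R|=0.7444
  mid=-1.50939 |R|=0.50939 →hi
  mid=-2.13630 |R|=1.13630 →lo
  mid=-1.82285 |R|=0.82285 →hi
  mid=-1.97958 |R|=0.97958 →hi
  mid=-2.05794 |R|=1.05794 →lo
  mid=-2.01876 |R|=1.01876 →lo
  mid=-1.99917 |R|=0.99917 →hi
  mid=-2.00896 |R|=1.00896 →lo
  ...
  [-2.00008,-1.99993] ⇒ x*=-2.0000
Stable set (-2.0000, 0).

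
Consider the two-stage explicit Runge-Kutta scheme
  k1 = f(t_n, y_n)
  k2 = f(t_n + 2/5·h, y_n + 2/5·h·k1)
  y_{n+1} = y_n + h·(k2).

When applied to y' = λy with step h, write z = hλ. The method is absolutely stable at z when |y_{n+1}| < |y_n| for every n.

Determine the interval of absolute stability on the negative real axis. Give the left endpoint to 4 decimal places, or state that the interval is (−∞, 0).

With y'=λy (z=hλ):
  k1=λy_n ⇒ h·k1=z·y_n;  k2=λ(1+2/5z)y_n ⇒ h·k2=z(1+2/5z)y_n
  y_{n+1}/y_n = 1 + z(1+2/5z) = 1 + z + 2/5z²
  R(z) = 1 + z + 2/5z².

Boundary: |R(x)|=1, x<0.
x=-0.88: |R|=0.4298
R=1: x+2/5x²=0 ⇒ x=−5/2=-2.5000; min R=1−1/(4·2/5)=0.3750>−1
Confirm numerically:
  x=-1.911: |R|=0.54977 <1
  x=-1.227: |R|=0.37521 <1
  x=-1.103: |R|=0.38364 <1
  x=-2.877: |R|=1.43385 >1
  x=-2.780: |R|=1.31136 >1
  x=-2.773: |R|=1.30281 >1
Interval (-2.5000, 0).

(-2.5000, 0).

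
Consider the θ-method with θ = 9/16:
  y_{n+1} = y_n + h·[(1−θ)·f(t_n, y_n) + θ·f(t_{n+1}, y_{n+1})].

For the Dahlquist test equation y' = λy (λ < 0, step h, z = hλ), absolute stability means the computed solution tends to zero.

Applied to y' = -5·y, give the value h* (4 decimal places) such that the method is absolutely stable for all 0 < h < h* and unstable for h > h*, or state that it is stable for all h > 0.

unbounded; (−∞, 0). Any h>0 works for λ=-5.

Test eqn y'=λy, z=hλ:
  y_{n+1} = y_n + z·[7/16·y_n + 9/16·y_{n+1}] ⇒ (1 − 9/16z)y_{n+1} = (1 + 7/16z)y_n
  Hence R(z) = (1 + 7/16z)/(1 − 9/16z).

Solve |R(x)|<1 on ℝ⁻.
x=-0.51: |R|=0.6037
x=-2: |R|=0.0588
x=-10: |R|=0.5094
x=-100: |R|=0.7467
θ=9/16≥1/2 ⇒ |1+7/16x|<|1−9/16x| ∀x<0 ⇒ unbounded interval.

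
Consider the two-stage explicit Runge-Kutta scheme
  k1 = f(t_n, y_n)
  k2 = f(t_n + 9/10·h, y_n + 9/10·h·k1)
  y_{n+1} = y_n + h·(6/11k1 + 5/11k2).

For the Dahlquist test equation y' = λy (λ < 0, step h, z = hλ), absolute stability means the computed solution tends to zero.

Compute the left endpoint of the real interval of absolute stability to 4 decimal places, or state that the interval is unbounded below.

z* = -2.4444.

On y'=λy, z=hλ:
  k1=λy_n ⇒ h·k1=z·y_n;  k2=λ(1+9/10z)y_n ⇒ h·k2=z(1+9/10z)y_n
  y_{n+1}/y_n = 1 + 6/11z + 5/11z(1+9/10z) = 1 + z + 9/22z²
  so R(z) = 1 + z + 9/22z².

Find x<0 with |R(x)|<1.
x=-1.51: |R|=0.4228
R=1: x+9/22x²=0 ⇒ x=−22/9=-2.4444; min R=1−1/(4·9/22)=0.3889>−1
Confirm numerically:
  x=-2.384: |R|=0.94105 <1
  x=-2.072: |R|=0.68430 <1
  x=-1.983: |R|=0.62566 <1
  x=-1.027: |R|=0.40448 <1
  x=-2.538: |R|=1.09714 >1
  x=-2.483: |R|=1.03916 >1
  x=-2.465: |R|=1.02073 >1
Interval (-2.4444, 0).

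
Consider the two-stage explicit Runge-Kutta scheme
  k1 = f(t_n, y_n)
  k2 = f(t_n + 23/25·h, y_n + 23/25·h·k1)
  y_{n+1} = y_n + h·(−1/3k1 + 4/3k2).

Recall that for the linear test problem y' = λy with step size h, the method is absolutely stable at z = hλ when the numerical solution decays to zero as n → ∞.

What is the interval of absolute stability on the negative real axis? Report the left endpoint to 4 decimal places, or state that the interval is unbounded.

Test eqn y'=λy, z=hλ:
  k1=λy_n ⇒ h·k1=z·y_n;  k2=λ(1+23/25z)y_n ⇒ h·k2=z(1+23/25z)y_n
  y_{n+1}/y_n = 1 − 1/3z + 4/3z(1+23/25z) = 1 + z + 92/75z²
  so R(z) = 1 + z + 92/75z².

Find x<0 with |R(x)|<1.
x=-1: |R|=1.2267
R=1: x+92/75x²=0 ⇒ x=−75/92=-0.8152; min R=1−1/(4·92/75)=0.7962>−1
Confirm numerically:
  x=-0.764: |R|=0.95200 <1
  x=-0.644: |R|=0.86474 <1
  x=-0.448: |R|=0.79820 <1
  x=-0.332: |R|=0.80321 <1
  x=-1.251: |R|=1.66873 >1
  x=-0.862: |R|=1.04947 >1
So |R|<1 on (-0.8152, 0).

(-0.8152, 0).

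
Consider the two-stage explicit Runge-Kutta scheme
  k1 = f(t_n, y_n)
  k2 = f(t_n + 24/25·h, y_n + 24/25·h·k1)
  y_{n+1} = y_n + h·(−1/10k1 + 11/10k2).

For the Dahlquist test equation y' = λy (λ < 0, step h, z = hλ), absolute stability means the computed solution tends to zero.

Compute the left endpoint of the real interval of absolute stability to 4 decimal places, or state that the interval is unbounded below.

Test eqn y'=λy, z=hλ:
  k1=λy_n ⇒ h·k1=z·y_n;  k2=λ(1+24/25z)y_n ⇒ h·k2=z(1+24/25z)y_n
  y_{n+1}/y_n = 1 − 1/10z + 11/10z(1+24/25z) = 1 + z + 132/125z²
  Hence R(z) = 1 + z + 132/125z².

Solve |R(x)|<1 on ℝ⁻.
x=-1.63: |R|=2.1757
R=1: x+132/125x²=0 ⇒ x=−125/132=-0.9470; min R=1−1/(4·132/125)=0.7633>−1
Confirm numerically:
  x=-0.814: |R|=0.88570 <1
  x=-0.634: |R|=0.79047 <1
  x=-0.461: |R|=0.76342 <1
  x=-1.170: |R|=1.27556 >1
  x=-1.018: |R|=1.07636 >1
Stable set (-0.9470, 0).

left endpoint -0.9470.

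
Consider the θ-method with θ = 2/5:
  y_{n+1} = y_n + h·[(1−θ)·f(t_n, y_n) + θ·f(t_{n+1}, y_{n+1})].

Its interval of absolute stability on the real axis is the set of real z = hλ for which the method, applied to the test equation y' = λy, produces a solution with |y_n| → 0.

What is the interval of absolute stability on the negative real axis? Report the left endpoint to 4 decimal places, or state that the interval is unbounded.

z∈(-10.0000,0).

Set f=λy, z=hλ:
  y_{n+1} = y_n + z·[3/5·y_n + 2/5·y_{n+1}] ⇒ (1 − 2/5z)y_{n+1} = (1 + 3/5z)y_n
  R(z) = (1 + 3/5z)/(1 − 2/5z).

Boundary: |R(x)|=1, x<0.
x=-1.37: |R|=0.1150
R=−1: 1+3/5x = −1+2/5x ⇒ -1/5x=2 ⇒ x=2/(-1/5)=-10.0000
Confirm numerically:
  x=-6.559: |R|=0.81008 <1
  x=-5.860: |R|=0.75239 <1
  x=-5.631: |R|=0.73134 <1
  x=-10.500: |R|=1.01923 >1
  x=-10.151: |R|=1.00597 >1
  x=-10.027: |R|=1.00108 >1
Stable set (-10.0000, 0).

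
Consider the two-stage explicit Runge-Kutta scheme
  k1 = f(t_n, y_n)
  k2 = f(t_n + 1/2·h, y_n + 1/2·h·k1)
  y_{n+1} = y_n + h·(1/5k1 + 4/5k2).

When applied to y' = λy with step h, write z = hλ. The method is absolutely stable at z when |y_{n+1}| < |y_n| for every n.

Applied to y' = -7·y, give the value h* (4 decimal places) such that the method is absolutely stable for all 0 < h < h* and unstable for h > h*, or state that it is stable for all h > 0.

With y'=λy (z=hλ):
  k1=λy_n ⇒ h·k1=z·y_n;  k2=λ(1+1/2z)y_n ⇒ h·k2=z(1+1/2z)y_n
  y_{n+1}/y_n = 1 + 1/5z + 4/5z(1+1/2z) = 1 + z + 2/5z²
  Hence R(z) = 1 + z + 2/5z².

Boundary: |R(x)|=1, x<0.
x=-1.23: |R|=0.3752
R=1: x+2/5x²=0 ⇒ x=−5/2=-2.5000; min R=1−1/(4·2/5)=0.3750>−1
Confirm numerically:
  x=-2.316: |R|=0.82954 <1
  x=-2.002: |R|=0.60120 <1
  x=-1.826: |R|=0.50771 <1
  x=-1.455: |R|=0.39181 <1
  x=-2.722: |R|=1.24171 >1
  x=-2.571: |R|=1.07302 >1
  x=-2.565: |R|=1.06669 >1
Interval (-2.5000, 0).

(-2.5000,0); λ=-7 ⇒ h* = (5/2)/7 = 0.3571.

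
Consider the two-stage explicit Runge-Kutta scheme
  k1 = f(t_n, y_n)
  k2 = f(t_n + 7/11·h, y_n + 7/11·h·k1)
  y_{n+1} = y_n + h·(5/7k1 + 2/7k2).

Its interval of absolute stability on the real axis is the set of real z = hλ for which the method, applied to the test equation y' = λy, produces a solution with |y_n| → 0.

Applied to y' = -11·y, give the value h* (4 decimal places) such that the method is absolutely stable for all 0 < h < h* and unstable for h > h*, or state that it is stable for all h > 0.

(-5.5000,0); λ=-11 ⇒ h* = (11/2)/11 = 0.5000.

Set f=λy, z=hλ:
  k1=λy_n ⇒ h·k1=z·y_n;  k2=λ(1+7/11z)y_n ⇒ h·k2=z(1+7/11z)y_n
  y_{n+1}/y_n = 1 + 5/7z + 2/7z(1+7/11z) = 1 + z + 2/11z²
  ⇒ R(z) = 1 + z + 2/11z².

Solve |R(x)|<1 on ℝ⁻.
x=-0.71: |R|=0.3817
R=1: x+2/11x²=0 ⇒ x=−11/2=-5.5000; min R=1−1/(4·2/11)=-0.3750>−1
Confirm numerically:
  x=-3.764: |R|=0.18806 <1
  x=-3.106: |R|=0.35196 <1
  x=-2.523: |R|=0.36563 <1
  x=-5.823: |R|=1.34197 >1
  x=-5.620: |R|=1.12262 >1
Stable set (-5.5000, 0).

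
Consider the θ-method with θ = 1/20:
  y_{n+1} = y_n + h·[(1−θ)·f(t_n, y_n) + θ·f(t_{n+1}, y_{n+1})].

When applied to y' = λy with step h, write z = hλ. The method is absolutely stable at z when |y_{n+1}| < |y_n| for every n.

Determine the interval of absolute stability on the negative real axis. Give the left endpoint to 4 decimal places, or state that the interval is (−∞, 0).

z∈(-2.2222,0).

Test eqn y'=λy, z=hλ:
  y_{n+1} = y_n + z·[19/20·y_n + 1/20·y_{n+1}] ⇒ (1 − 1/20z)y_{n+1} = (1 + 19/20z)y_n
  Hence R(z) = (1 + 19/20z)/(1 − 1/20z).

Boundary: |R(x)|=1, x<0.
x=-1.54: |R|=0.4299
R=−1: 1+19/20x = −1+1/20x ⇒ -9/10x=2 ⇒ x=2/(-9/10)=-2.2222
Confirm numerically:
  x=-1.862: |R|=0.70341 <1
  x=-1.830: |R|=0.67659 <1
  x=-1.723: |R|=0.58634 <1
  x=-1.235: |R|=0.16317 <1
  x=-2.719: |R|=1.39359 >1
  x=-2.561: |R|=1.27029 >1
So |R|<1 on (-2.2222, 0).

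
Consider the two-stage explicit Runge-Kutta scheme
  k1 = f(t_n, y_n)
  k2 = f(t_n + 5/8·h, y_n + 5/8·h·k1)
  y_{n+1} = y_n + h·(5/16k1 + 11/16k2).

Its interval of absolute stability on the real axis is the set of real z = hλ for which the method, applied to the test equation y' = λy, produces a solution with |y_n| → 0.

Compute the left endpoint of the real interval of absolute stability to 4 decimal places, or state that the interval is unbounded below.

On y'=λy, z=hλ:
  k1=λy_n ⇒ h·k1=z·y_n;  k2=λ(1+5/8z)y_n ⇒ h·k2=z(1+5/8z)y_n
  y_{n+1}/y_n = 1 + 5/16z + 11/16z(1+5/8z) = 1 + z + 55/128z²
  R(z) = 1 + z + 55/128z².

Solve |R(x)|<1 on ℝ⁻.
x=-0.68: |R|=0.5187
R=1: x+55/128x²=0 ⇒ x=−128/55=-2.3273; min R=1−1/(4·55/128)=0.4182>−1
Confirm numerically:
  x=-1.858: |R|=0.62535 <1
  x=-1.483: |R|=0.46201 <1
  x=-0.971: |R|=0.43413 <1
  x=-2.717: |R|=1.45499 >1
  x=-2.690: |R|=1.41926 >1
Stable set (-2.3273, 0).

z* = -2.3273.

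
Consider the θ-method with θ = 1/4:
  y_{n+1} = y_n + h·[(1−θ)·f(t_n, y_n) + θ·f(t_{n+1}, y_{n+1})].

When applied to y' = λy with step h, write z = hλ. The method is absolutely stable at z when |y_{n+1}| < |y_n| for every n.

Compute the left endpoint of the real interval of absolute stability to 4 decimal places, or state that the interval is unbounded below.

With y'=λy (z=hλ):
  y_{n+1} = y_n + z·[3/4·y_n + 1/4·y_{n+1}] ⇒ (1 − 1/4z)y_{n+1} = (1 + 3/4z)y_n
  Hence R(z) = (1 + 3/4z)/(1 − 1/4z).

Solve |R(x)|<1 on ℝ⁻.
x=-0.78: |R|=0.3473
R=−1: 1+3/4x = −1+1/4x ⇒ -1/2x=2 ⇒ x=2/(-1/2)=-4.0000
Confirm numerically:
  x=-3.719: |R|=0.92719 <1
  x=-3.595: |R|=0.89335 <1
  x=-2.060: |R|=0.35974 <1
  x=-1.837: |R|=0.25887 <1
  x=-4.160: |R|=1.03922 >1
  x=-4.109: |R|=1.02688 >1
  x=-4.073: |R|=1.01808 >1
Interval (-4.0000, 0).

z* = -4.0000.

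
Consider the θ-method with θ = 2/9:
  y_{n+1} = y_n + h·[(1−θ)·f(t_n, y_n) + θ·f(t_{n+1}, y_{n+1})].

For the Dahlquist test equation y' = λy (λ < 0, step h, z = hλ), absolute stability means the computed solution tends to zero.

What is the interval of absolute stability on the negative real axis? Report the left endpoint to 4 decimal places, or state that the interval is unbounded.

(-3.6000, 0).

On y'=λy, z=hλ:
  y_{n+1} = y_n + z·[7/9·y_n + 2/9·y_{n+1}] ⇒ (1 − 2/9z)y_{n+1} = (1 + 7/9z)y_n
  so R(z) = (1 + 7/9z)/(1 − 2/9z).

Need |R(x)|<1, x<0.
x=-0.92: |R|=0.2362
R=−1: 1+7/9x = −1+2/9x ⇒ -5/9x=2 ⇒ x=2/(-5/9)=-3.6000
Confirm numerically:
  x=-3.443: |R|=0.95059 <1
  x=-2.344: |R|=0.54120 <1
  x=-1.805: |R|=0.28826 <1
  x=-1.513: |R|=0.13230 <1
  x=-4.179: |R|=1.16678 >1
  x=-3.713: |R|=1.03440 >1
  x=-3.696: |R|=1.02928 >1
Stable set (-3.6000, 0).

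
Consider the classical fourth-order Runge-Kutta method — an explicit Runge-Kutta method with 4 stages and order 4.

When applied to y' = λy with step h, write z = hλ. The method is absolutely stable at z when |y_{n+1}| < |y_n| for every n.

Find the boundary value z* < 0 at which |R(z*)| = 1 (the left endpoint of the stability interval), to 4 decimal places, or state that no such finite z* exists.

z* = -2.7853.

Test eqn y'=λy, z=hλ:
  order 4, 4-stage ⇒ R(z)=1+z+z^2/2+z^3/6+z^4/24
  (e.g. R(-1.18)=0.32314, |R|=0.32314)

Solve |R(x)|<1 on ℝ⁻.
x=-1.18: |R|=0.3231
|R(-2.4)|=0.5584 |R(-1.89)|=0.3025 |R(-1.07)|=0.3529
Bisect:
  x_lo=-3.3168 |R|=2.1451  x_hi=-0.1557 |R|=0.8558
  mid=-1.73626 |R|=0.27734 →hi
  mid=-2.52654 |R|=0.67500 →hi
  mid=-2.92168 |R|=1.22586 →lo
  mid=-2.72411 |R|=0.91160 →hi
  mid=-2.82289 |R|=1.05818 →lo
  mid=-2.77350 |R|=0.98236 →hi
  mid=-2.79820 |R|=1.01963 →lo
  ...
  [-2.78546,-2.78527] ⇒ x*=-2.7853
Stable set (-2.7853, 0).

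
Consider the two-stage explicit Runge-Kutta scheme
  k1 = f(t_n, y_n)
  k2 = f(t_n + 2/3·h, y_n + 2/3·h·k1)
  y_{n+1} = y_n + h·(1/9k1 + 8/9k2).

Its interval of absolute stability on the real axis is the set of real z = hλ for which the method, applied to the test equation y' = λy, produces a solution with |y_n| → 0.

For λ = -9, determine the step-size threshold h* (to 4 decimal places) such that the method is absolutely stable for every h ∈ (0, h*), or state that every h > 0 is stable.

(-1.6875,0); λ=-9 ⇒ h* = (27/16)/9 = 0.1875.

On y'=λy, z=hλ:
  k1=λy_n ⇒ h·k1=z·y_n;  k2=λ(1+2/3z)y_n ⇒ h·k2=z(1+2/3z)y_n
  y_{n+1}/y_n = 1 + 1/9z + 8/9z(1+2/3z) = 1 + z + 16/27z²
  Hence R(z) = 1 + z + 16/27z².

Find x<0 with |R(x)|<1.
x=-1.17: |R|=0.6412
R=1: x+16/27x²=0 ⇒ x=−27/16=-1.6875; min R=1−1/(4·16/27)=0.5781>−1
Confirm numerically:
  x=-0.985: |R|=0.58995 <1
  x=-0.852: |R|=0.57817 <1
  x=-0.832: |R|=0.57821 <1
  x=-2.035: |R|=1.41906 >1
  x=-1.758: |R|=1.07345 >1
  x=-1.728: |R|=1.04147 >1
Interval (-1.6875, 0).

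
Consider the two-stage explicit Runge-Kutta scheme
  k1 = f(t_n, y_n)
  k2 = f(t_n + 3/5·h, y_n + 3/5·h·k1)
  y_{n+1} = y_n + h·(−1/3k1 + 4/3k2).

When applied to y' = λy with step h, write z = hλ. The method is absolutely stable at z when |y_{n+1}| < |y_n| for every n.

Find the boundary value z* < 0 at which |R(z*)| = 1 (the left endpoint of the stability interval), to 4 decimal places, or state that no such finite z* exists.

Test eqn y'=λy, z=hλ:
  k1=λy_n ⇒ h·k1=z·y_n;  k2=λ(1+3/5z)y_n ⇒ h·k2=z(1+3/5z)y_n
  y_{n+1}/y_n = 1 − 1/3z + 4/3z(1+3/5z) = 1 + z + 4/5z²
  Hence R(z) = 1 + z + 4/5z².

Find x<0 with |R(x)|<1.
x=-0.43: |R|=0.7179
R=1: x+4/5x²=0 ⇒ x=−5/4=-1.2500; min R=1−1/(4·4/5)=0.6875>−1
Confirm numerically:
  x=-1.070: |R|=0.84592 <1
  x=-0.975: |R|=0.78550 <1
  x=-0.905: |R|=0.75022 <1
  x=-0.726: |R|=0.69566 <1
  x=-1.711: |R|=1.63102 >1
  x=-1.662: |R|=1.54780 >1
  x=-1.641: |R|=1.51330 >1
So |R|<1 on (-1.2500, 0).

left endpoint -1.2500.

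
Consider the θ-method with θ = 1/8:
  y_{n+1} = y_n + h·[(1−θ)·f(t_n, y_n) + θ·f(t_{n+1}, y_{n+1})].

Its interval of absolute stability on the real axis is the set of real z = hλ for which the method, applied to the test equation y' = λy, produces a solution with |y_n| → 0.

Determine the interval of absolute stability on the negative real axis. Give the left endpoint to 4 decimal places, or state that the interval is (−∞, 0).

On y'=λy, z=hλ:
  y_{n+1} = y_n + z·[7/8·y_n + 1/8·y_{n+1}] ⇒ (1 − 1/8z)y_{n+1} = (1 + 7/8z)y_n
  R(z) = (1 + 7/8z)/(1 − 1/8z).

Boundary: |R(x)|=1, x<0.
x=-1.3: |R|=0.1183
R=−1: 1+7/8x = −1+1/8x ⇒ -3/4x=2 ⇒ x=2/(-3/4)=-2.6667
Confirm numerically:
  x=-2.431: |R|=0.86444 <1
  x=-2.386: |R|=0.83786 <1
  x=-2.349: |R|=0.81583 <1
  x=-1.429: |R|=0.21243 <1
  x=-2.902: |R|=1.12952 >1
  x=-2.816: |R|=1.08284 >1
  x=-2.774: |R|=1.05977 >1
Stable set (-2.6667, 0).

z∈(-2.6667,0).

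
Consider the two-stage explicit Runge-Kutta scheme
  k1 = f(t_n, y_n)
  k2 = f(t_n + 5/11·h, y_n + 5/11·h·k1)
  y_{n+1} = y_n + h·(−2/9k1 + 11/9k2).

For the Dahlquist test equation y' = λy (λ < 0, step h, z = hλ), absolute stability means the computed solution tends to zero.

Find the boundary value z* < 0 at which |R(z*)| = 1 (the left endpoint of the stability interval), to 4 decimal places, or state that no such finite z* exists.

left endpoint -1.8000.

On y'=λy, z=hλ:
  k1=λy_n ⇒ h·k1=z·y_n;  k2=λ(1+5/11z)y_n ⇒ h·k2=z(1+5/11z)y_n
  y_{n+1}/y_n = 1 − 2/9z + 11/9z(1+5/11z) = 1 + z + 5/9z²
  so R(z) = 1 + z + 5/9z².

Boundary: |R(x)|=1, x<0.
x=-0.91: |R|=0.5501
R=1: x+5/9x²=0 ⇒ x=−9/5=-1.8000; min R=1−1/(4·5/9)=0.5500>−1
Confirm numerically:
  x=-1.655: |R|=0.86668 <1
  x=-1.456: |R|=0.72174 <1
  x=-0.797: |R|=0.55589 <1
  x=-2.377: |R|=1.76196 >1
  x=-2.137: |R|=1.40009 >1
  x=-1.851: |R|=1.05245 >1
So |R|<1 on (-1.8000, 0).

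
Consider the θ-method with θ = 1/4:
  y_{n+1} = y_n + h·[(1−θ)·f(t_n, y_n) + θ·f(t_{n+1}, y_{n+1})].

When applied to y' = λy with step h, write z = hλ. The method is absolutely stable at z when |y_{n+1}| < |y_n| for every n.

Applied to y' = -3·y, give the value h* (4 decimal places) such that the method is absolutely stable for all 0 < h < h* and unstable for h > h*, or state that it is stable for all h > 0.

(-4.0000,0); λ=-3 ⇒ h* = (4)/3 = 1.3333.

On y'=λy, z=hλ:
  y_{n+1} = y_n + z·[3/4·y_n + 1/4·y_{n+1}] ⇒ (1 − 1/4z)y_{n+1} = (1 + 3/4z)y_n
  R(z) = (1 + 3/4z)/(1 − 1/4z).

Solve |R(x)|<1 on ℝ⁻.
x=-0.3: |R|=0.7209
R=−1: 1+3/4x = −1+1/4x ⇒ -1/2x=2 ⇒ x=2/(-1/2)=-4.0000
Confirm numerically:
  x=-3.552: |R|=0.88136 <1
  x=-2.900: |R|=0.68116 <1
  x=-1.994: |R|=0.33066 <1
  x=-1.961: |R|=0.31589 <1
  x=-4.472: |R|=1.11143 >1
  x=-4.357: |R|=1.08544 >1
  x=-4.179: |R|=1.04377 >1
So |R|<1 on (-4.0000, 0).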